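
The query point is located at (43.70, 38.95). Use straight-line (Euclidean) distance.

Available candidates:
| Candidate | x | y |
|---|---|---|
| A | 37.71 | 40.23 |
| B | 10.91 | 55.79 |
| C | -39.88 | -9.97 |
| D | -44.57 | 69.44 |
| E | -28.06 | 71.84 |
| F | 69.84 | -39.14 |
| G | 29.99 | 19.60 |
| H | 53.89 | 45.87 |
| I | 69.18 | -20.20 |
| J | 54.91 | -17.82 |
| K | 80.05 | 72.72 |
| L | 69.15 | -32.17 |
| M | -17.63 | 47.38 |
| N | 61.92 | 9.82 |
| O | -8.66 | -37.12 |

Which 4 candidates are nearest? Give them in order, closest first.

Distances from (43.70, 38.95):
A: √((-5.99)² + (1.28)²) = √(35.8801 + 1.6384) = 6.13
B: √((-32.79)² + (16.84)²) = √(1075.1841 + 283.5856) = 36.86
C: √((-83.58)² + (-48.92)²) = √(6985.6164 + 2393.1664) = 96.84
D: √((-88.27)² + (30.49)²) = √(7791.5929 + 929.6401) = 93.39
E: √((-71.76)² + (32.89)²) = √(5149.4976 + 1081.7521) = 78.94
F: √((26.14)² + (-78.09)²) = √(683.2996 + 6098.0481) = 82.35
G: √((-13.71)² + (-19.35)²) = √(187.9641 + 374.4225) = 23.71
H: √((10.19)² + (6.92)²) = √(103.8361 + 47.8864) = 12.32
I: √((25.48)² + (-59.15)²) = √(649.2304 + 3498.7225) = 64.40
J: √((11.21)² + (-56.77)²) = √(125.6641 + 3222.8329) = 57.87
K: √((36.35)² + (33.77)²) = √(1321.3225 + 1140.4129) = 49.62
L: √((25.45)² + (-71.12)²) = √(647.7025 + 5058.0544) = 75.54
M: √((-61.33)² + (8.43)²) = √(3761.3689 + 71.0649) = 61.91
N: √((18.22)² + (-29.13)²) = √(331.9684 + 848.5569) = 34.36
O: √((-52.36)² + (-76.07)²) = √(2741.5696 + 5786.6449) = 92.35
Sorted: A (6.13) < H (12.32) < G (23.71) < N (34.36) < B (36.86) < K (49.62) < …

A, H, G, N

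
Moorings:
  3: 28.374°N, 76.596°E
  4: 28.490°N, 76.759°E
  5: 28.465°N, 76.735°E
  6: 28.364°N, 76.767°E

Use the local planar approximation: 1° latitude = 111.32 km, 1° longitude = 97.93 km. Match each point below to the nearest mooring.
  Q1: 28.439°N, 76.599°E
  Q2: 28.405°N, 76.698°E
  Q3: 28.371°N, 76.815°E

Q1→3; Q2→5; Q3→6

Q1 at 28.439°N, 76.599°E:
  3: 7.242 km
  4: 16.666 km
  5: 13.629 km
  6: 18.449 km
  → nearest: 3 (7.242 km)
Q2 at 28.405°N, 76.698°E:
  3: 10.568 km
  4: 11.190 km
  5: 7.599 km
  6: 8.154 km
  → nearest: 5 (7.599 km)
Q3 at 28.371°N, 76.815°E:
  3: 21.449 km
  4: 14.337 km
  5: 13.072 km
  6: 4.765 km
  → nearest: 6 (4.765 km)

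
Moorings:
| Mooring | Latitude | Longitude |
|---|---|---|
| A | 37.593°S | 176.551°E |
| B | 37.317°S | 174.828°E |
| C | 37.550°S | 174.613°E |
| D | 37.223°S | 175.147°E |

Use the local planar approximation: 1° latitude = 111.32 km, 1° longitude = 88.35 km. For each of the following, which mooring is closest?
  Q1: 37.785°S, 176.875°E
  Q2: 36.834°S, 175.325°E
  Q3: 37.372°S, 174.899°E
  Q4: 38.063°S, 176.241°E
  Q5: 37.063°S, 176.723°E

Q1→A; Q2→D; Q3→B; Q4→A; Q5→A

Q1 at 37.785°S, 176.875°E:
  A: 35.724 km
  B: 188.207 km
  C: 201.553 km
  D: 164.990 km
  → nearest: A (35.724 km)
Q2 at 36.834°S, 175.325°E:
  A: 137.373 km
  B: 69.419 km
  C: 101.538 km
  D: 46.071 km
  → nearest: D (46.071 km)
Q3 at 37.372°S, 174.899°E:
  A: 148.013 km
  B: 8.766 km
  C: 32.111 km
  D: 27.481 km
  → nearest: B (8.766 km)
Q4 at 38.063°S, 176.241°E:
  A: 59.056 km
  B: 149.937 km
  C: 154.756 km
  D: 134.484 km
  → nearest: A (59.056 km)
Q5 at 37.063°S, 176.723°E:
  A: 60.925 km
  B: 169.794 km
  C: 194.141 km
  D: 140.374 km
  → nearest: A (60.925 km)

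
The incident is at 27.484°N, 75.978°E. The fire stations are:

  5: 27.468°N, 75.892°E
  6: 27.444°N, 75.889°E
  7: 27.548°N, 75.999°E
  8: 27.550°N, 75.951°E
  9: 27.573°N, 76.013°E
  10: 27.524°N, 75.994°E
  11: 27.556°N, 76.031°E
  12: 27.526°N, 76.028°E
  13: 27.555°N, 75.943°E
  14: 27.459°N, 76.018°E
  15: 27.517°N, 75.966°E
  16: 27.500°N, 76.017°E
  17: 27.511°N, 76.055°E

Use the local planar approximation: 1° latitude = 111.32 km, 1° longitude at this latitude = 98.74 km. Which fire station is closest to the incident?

Distances from 27.484°N, 75.978°E:
5: √((-0.016·111.32)² + (-0.086·98.74)²) = √(3.17239 + 72.10795) = 8.676 km
6: √((-0.040·111.32)² + (-0.089·98.74)²) = √(19.82743 + 77.22648) = 9.852 km
7: √((0.064·111.32)² + (0.021·98.74)²) = √(50.75822 + 4.29957) = 7.420 km
8: √((0.066·111.32)² + (-0.027·98.74)²) = √(53.98017 + 7.10745) = 7.816 km
9: √((0.089·111.32)² + (0.035·98.74)²) = √(98.15816 + 11.94324) = 10.493 km
10: √((0.040·111.32)² + (0.016·98.74)²) = √(19.82743 + 2.49589) = 4.725 km
11: √((0.072·111.32)² + (0.053·98.74)²) = √(64.24087 + 27.38659) = 9.572 km
12: √((0.042·111.32)² + (0.050·98.74)²) = √(21.85974 + 24.37397) = 6.800 km
13: √((0.071·111.32)² + (-0.035·98.74)²) = √(62.46879 + 11.94324) = 8.626 km
14: √((-0.025·111.32)² + (0.040·98.74)²) = √(7.74509 + 15.59934) = 4.832 km
15: √((0.033·111.32)² + (-0.012·98.74)²) = √(13.49504 + 1.40394) = 3.860 km
16: √((0.016·111.32)² + (0.039·98.74)²) = √(3.17239 + 14.82912) = 4.243 km
17: √((0.027·111.32)² + (0.077·98.74)²) = √(9.03387 + 57.80530) = 8.176 km
Minimum: 15 at 3.860 km.

15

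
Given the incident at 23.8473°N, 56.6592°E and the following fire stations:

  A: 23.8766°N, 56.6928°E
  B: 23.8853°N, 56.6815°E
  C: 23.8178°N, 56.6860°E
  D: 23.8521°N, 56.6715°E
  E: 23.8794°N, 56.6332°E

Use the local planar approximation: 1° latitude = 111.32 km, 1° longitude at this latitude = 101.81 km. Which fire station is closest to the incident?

Distances from 23.8473°N, 56.6592°E:
A: √((0.0293·111.32)² + (0.0336·101.81)²) = √(10.638530 + 11.701982) = 4.7266 km
B: √((0.0380·111.32)² + (0.0223·101.81)²) = √(17.894254 + 5.154548) = 4.8009 km
C: √((-0.0295·111.32)² + (0.0268·101.81)²) = √(10.784262 + 7.444756) = 4.2695 km
D: √((0.0048·111.32)² + (0.0123·101.81)²) = √(0.285515 + 1.568163) = 1.3615 km
E: √((0.0321·111.32)² + (-0.0260·101.81)²) = √(12.768987 + 7.006927) = 4.4470 km
Minimum: D at 1.3615 km.

D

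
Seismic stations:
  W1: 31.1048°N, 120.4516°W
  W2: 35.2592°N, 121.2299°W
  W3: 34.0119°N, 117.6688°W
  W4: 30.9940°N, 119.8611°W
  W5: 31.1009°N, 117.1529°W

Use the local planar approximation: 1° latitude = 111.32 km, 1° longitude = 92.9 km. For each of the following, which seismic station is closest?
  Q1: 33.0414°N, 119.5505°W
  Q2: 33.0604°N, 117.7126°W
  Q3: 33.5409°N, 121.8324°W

Q1 at 33.0414°N, 119.5505°W:
  W1: √((-1.9366·111.32)² + (-0.9011·92.9)²) = √(46475.733247 + 7007.730755) = 231.2649 km
  W2: √((2.2178·111.32)² + (-1.6794·92.9)²) = √(60952.448135 + 24341.073384) = 292.0505 km
  W3: √((0.9705·111.32)² + (1.8817·92.9)²) = √(11671.790260 + 30558.511627) = 205.5001 km
  W4: √((-2.0474·111.32)² + (-0.3106·92.9)²) = √(51945.961969 + 832.596020) = 229.7358 km
  W5: √((-1.9405·111.32)² + (2.3976·92.9)²) = √(46663.110991 + 49611.788988) = 310.2820 km
  → nearest: W3 (205.5001 km)
Q2 at 33.0604°N, 117.7126°W:
  W1: √((-1.9556·111.32)² + (-2.7390·92.9)²) = √(47392.154484 + 64746.380100) = 334.8709 km
  W2: √((2.1988·111.32)² + (-3.5173·92.9)²) = √(59912.556549 + 106770.248146) = 408.2681 km
  W3: √((0.9515·111.32)² + (0.0438·92.9)²) = √(11219.254004 + 16.556924) = 105.9991 km
  W4: √((-2.0664·111.32)² + (-2.1485·92.9)²) = √(52914.559082 + 39838.423499) = 304.5537 km
  W5: √((-1.9595·111.32)² + (0.5597·92.9)²) = √(47581.368743 + 2703.597535) = 224.2431 km
  → nearest: W3 (105.9991 km)
Q3 at 33.5409°N, 121.8324°W:
  W1: √((-2.4361·111.32)² + (1.3808·92.9)²) = √(73542.200223 + 16454.814273) = 299.9950 km
  W2: √((1.7183·111.32)² + (0.6025·92.9)²) = √(36588.480641 + 3132.892770) = 199.3022 km
  W3: √((0.4710·111.32)² + (4.1636·92.9)²) = √(2749.085262 + 149613.033186) = 390.3359 km
  W4: √((-2.5469·111.32)² + (1.9713·92.9)²) = √(80384.105273 + 33537.977714) = 337.5235 km
  W5: √((-2.4400·111.32)² + (4.6795·92.9)²) = √(73777.858993 + 188986.303823) = 512.6053 km
  → nearest: W2 (199.3022 km)

Q1→W3; Q2→W3; Q3→W2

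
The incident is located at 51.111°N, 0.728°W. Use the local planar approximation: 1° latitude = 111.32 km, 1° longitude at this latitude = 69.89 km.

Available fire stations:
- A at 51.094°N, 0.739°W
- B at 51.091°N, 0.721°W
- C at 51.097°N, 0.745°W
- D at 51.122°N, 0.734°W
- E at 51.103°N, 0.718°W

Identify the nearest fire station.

E

Distances from 51.111°N, 0.728°W:
A: √((-0.017·111.32)² + (-0.011·69.89)²) = √(3.58133 + 0.59104) = 2.043 km
B: √((-0.020·111.32)² + (0.007·69.89)²) = √(4.95686 + 0.23935) = 2.280 km
C: √((-0.014·111.32)² + (-0.017·69.89)²) = √(2.42886 + 1.41165) = 1.960 km
D: √((0.011·111.32)² + (-0.006·69.89)²) = √(1.49945 + 0.17585) = 1.294 km
E: √((-0.008·111.32)² + (0.010·69.89)²) = √(0.79310 + 0.48846) = 1.132 km
Minimum: E at 1.132 km.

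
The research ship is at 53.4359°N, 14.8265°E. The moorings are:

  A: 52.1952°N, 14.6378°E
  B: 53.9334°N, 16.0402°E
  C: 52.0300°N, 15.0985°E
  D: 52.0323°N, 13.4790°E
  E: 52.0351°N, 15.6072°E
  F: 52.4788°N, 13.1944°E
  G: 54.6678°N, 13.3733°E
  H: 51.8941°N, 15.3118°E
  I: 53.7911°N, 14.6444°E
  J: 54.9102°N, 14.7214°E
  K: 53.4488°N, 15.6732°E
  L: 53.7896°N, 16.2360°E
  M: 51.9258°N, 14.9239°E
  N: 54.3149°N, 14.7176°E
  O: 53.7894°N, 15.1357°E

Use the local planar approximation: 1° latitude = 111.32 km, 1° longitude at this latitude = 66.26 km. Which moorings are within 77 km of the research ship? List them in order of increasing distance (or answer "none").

Distances from 53.4359°N, 14.8265°E:
A: 138.6795 km
B: 97.6446 km
C: 157.5391 km
D: 179.9598 km
E: 164.2933 km
F: 151.8111 km
G: 167.5638 km
H: 174.6195 km
I: 41.3409 km
J: 164.2668 km
K: 56.1207 km
L: 101.3540 km
M: 168.2282 km
N: 98.1160 km
O: 44.3654 km
Threshold 77 km: I (41.3409 km), O (44.3654 km), K (56.1207 km) are within range.

I, O, K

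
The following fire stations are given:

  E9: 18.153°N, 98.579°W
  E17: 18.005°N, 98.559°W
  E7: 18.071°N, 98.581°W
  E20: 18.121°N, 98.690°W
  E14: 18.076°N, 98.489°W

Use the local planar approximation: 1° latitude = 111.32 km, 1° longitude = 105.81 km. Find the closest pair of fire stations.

Pairwise distances:
E9–E17: 16.611 km
E9–E7: 9.131 km
E9–E20: 12.273 km
E9–E14: 12.812 km
E17–E7: 7.707 km
E17–E20: 18.944 km
E17–E14: 10.832 km
E7–E20: 12.806 km
E7–E14: 9.750 km
E20–E14: 21.850 km
Closest pair: E17–E7 at 7.707 km.

E17 and E7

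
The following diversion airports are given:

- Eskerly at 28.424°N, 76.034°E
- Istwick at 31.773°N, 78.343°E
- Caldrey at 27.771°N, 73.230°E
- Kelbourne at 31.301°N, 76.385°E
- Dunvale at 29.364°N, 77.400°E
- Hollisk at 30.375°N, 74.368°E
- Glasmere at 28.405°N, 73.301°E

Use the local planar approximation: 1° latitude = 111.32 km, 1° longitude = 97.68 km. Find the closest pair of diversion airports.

Caldrey and Glasmere

Pairwise distances:
Eskerly–Istwick: 435.726 km
Eskerly–Caldrey: 283.377 km
Eskerly–Kelbourne: 322.098 km
Eskerly–Dunvale: 169.569 km
Eskerly–Hollisk: 271.389 km
Eskerly–Glasmere: 266.968 km
Istwick–Caldrey: 669.261 km
Istwick–Kelbourne: 198.344 km
Istwick–Dunvale: 283.548 km
Istwick–Hollisk: 418.305 km
Istwick–Glasmere: 618.973 km
Caldrey–Kelbourne: 499.392 km
Caldrey–Dunvale: 444.253 km
Caldrey–Hollisk: 310.460 km
Caldrey–Glasmere: 70.917 km
Kelbourne–Dunvale: 237.328 km
Kelbourne–Hollisk: 222.358 km
Kelbourne–Glasmere: 441.225 km
Dunvale–Hollisk: 316.829 km
Dunvale–Glasmere: 414.378 km
Hollisk–Glasmere: 242.807 km
Closest pair: Caldrey–Glasmere at 70.917 km.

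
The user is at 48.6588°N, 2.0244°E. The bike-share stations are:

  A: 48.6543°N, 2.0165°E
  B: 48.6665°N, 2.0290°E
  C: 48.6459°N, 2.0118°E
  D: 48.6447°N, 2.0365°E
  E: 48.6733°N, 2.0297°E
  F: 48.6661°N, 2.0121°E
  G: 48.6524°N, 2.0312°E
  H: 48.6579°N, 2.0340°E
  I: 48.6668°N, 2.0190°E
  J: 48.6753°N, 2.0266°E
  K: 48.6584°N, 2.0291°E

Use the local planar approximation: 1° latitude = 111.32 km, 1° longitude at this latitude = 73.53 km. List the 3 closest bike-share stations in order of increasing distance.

Distances from 48.6588°N, 2.0244°E:
A: 0.7671 km
B: 0.9215 km
C: 1.7090 km
D: 1.8042 km
E: 1.6605 km
F: 1.2159 km
G: 0.8704 km
H: 0.7130 km
I: 0.9751 km
J: 1.8439 km
K: 0.3484 km
Sorted: K (0.3484 km) < H (0.7130 km) < A (0.7671 km) < G (0.8704 km) < B (0.9215 km) < …

K, H, A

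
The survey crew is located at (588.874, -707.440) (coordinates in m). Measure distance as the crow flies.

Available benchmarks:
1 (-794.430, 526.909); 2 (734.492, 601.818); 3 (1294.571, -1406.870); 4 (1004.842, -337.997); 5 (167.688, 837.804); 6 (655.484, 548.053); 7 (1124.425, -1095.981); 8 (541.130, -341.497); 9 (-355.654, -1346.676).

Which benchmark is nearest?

8

Distances from (588.874, -707.440):
1: 1853.955 m
2: 1317.331 m
3: 993.585 m
4: 556.343 m
5: 1601.617 m
6: 1257.259 m
7: 661.649 m
8: 369.044 m
9: 1140.507 m
Minimum: 8 at 369.044 m.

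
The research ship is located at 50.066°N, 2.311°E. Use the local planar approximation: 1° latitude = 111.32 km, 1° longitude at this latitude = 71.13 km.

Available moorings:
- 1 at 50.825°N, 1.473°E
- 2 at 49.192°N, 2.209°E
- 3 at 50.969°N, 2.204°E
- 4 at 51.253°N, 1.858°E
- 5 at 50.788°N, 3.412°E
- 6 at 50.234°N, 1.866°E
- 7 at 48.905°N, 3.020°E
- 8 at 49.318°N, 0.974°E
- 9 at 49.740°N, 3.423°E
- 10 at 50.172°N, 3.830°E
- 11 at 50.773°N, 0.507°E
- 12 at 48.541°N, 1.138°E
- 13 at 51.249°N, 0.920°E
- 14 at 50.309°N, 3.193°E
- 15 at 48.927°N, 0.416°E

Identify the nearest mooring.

Distances from 50.066°N, 2.311°E:
1: 103.401 km
2: 97.564 km
3: 100.810 km
4: 136.009 km
5: 112.218 km
6: 36.765 km
7: 138.733 km
8: 126.403 km
9: 87.024 km
10: 108.689 km
11: 150.532 km
12: 189.159 km
13: 164.718 km
14: 68.320 km
15: 185.055 km
Minimum: 6 at 36.765 km.

6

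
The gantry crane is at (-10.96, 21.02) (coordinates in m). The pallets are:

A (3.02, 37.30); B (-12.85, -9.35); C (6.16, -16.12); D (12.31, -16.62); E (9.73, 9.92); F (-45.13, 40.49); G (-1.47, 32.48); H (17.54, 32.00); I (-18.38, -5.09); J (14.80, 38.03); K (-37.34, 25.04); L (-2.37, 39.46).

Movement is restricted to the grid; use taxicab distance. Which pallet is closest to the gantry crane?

Distances from (-10.96, 21.02):
A: |13.98| + |16.28| = 13.98 + 16.28 = 30.26 m
B: |-1.89| + |-30.37| = 1.89 + 30.37 = 32.26 m
C: |17.12| + |-37.14| = 17.12 + 37.14 = 54.26 m
D: |23.27| + |-37.64| = 23.27 + 37.64 = 60.91 m
E: |20.69| + |-11.10| = 20.69 + 11.10 = 31.79 m
F: |-34.17| + |19.47| = 34.17 + 19.47 = 53.64 m
G: |9.49| + |11.46| = 9.49 + 11.46 = 20.95 m
H: |28.50| + |10.98| = 28.50 + 10.98 = 39.48 m
I: |-7.42| + |-26.11| = 7.42 + 26.11 = 33.53 m
J: |25.76| + |17.01| = 25.76 + 17.01 = 42.77 m
K: |-26.38| + |4.02| = 26.38 + 4.02 = 30.40 m
L: |8.59| + |18.44| = 8.59 + 18.44 = 27.03 m
Minimum: G at 20.95 m.

G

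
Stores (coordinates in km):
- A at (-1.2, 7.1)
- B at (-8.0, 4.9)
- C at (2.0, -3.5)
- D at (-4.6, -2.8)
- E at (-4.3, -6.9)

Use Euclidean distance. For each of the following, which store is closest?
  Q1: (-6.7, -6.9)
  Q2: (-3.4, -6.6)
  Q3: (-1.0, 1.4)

Q1→E; Q2→E; Q3→D

Q1 at (-6.7, -6.9):
  A: 15.04 km
  B: 11.87 km
  C: 9.34 km
  D: 4.61 km
  E: 2.40 km
  → nearest: E (2.40 km)
Q2 at (-3.4, -6.6):
  A: 13.88 km
  B: 12.39 km
  C: 6.23 km
  D: 3.98 km
  E: 0.95 km
  → nearest: E (0.95 km)
Q3 at (-1.0, 1.4):
  A: 5.70 km
  B: 7.83 km
  C: 5.75 km
  D: 5.53 km
  E: 8.93 km
  → nearest: D (5.53 km)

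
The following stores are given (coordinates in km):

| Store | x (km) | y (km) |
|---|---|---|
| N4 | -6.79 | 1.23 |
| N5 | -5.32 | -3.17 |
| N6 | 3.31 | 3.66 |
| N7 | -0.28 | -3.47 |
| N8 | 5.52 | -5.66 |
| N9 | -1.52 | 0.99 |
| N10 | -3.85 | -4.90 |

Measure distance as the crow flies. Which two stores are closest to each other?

Pairwise distances:
N4–N5: 4.64 km
N4–N6: 10.39 km
N4–N7: 8.03 km
N4–N8: 14.11 km
N4–N9: 5.28 km
N4–N10: 6.80 km
N5–N6: 11.01 km
N5–N7: 5.05 km
N5–N8: 11.12 km
N5–N9: 5.63 km
N5–N10: 2.27 km
N6–N7: 7.98 km
N6–N8: 9.58 km
N6–N9: 5.52 km
N6–N10: 11.16 km
N7–N8: 6.20 km
N7–N9: 4.63 km
N7–N10: 3.85 km
N8–N9: 9.68 km
N8–N10: 9.40 km
N9–N10: 6.33 km
Closest pair: N5–N10 at 2.27 km.

N5 and N10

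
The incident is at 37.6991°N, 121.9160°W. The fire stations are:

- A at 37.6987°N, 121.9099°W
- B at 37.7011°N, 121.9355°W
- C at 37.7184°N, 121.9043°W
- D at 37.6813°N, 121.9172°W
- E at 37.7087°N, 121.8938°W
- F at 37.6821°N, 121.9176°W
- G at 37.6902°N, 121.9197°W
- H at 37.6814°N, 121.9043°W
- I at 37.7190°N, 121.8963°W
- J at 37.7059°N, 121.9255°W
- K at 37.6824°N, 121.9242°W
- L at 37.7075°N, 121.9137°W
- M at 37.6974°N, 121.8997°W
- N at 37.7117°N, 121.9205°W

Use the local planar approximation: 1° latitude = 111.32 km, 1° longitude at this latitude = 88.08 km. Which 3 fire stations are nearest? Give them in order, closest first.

A, L, G

Distances from 37.6991°N, 121.9160°W:
A: 0.5391 km
B: 1.7319 km
C: 2.3828 km
D: 1.9843 km
E: 2.2284 km
F: 1.8977 km
G: 1.0430 km
H: 2.2236 km
I: 2.8139 km
J: 1.1284 km
K: 1.9944 km
L: 0.9568 km
M: 1.4481 km
N: 1.4576 km
Sorted: A (0.5391 km) < L (0.9568 km) < G (1.0430 km) < J (1.1284 km) < M (1.4481 km) < …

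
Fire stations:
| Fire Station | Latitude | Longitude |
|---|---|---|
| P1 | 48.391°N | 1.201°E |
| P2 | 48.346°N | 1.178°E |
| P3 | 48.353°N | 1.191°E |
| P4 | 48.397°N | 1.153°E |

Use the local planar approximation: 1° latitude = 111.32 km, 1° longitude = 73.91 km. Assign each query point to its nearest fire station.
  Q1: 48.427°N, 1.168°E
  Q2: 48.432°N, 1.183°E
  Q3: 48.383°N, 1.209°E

Q1→P4; Q2→P4; Q3→P1

Q1 at 48.427°N, 1.168°E:
  P1: √((-0.036·111.32)² + (0.033·73.91)²) = √(16.06022 + 5.94887) = 4.691 km
  P2: √((-0.081·111.32)² + (0.010·73.91)²) = √(81.30485 + 0.54627) = 9.047 km
  P3: √((-0.074·111.32)² + (0.023·73.91)²) = √(67.85937 + 2.88976) = 8.411 km
  P4: √((-0.030·111.32)² + (-0.015·73.91)²) = √(11.15293 + 1.22910) = 3.519 km
  → nearest: P4 (3.519 km)
Q2 at 48.432°N, 1.183°E:
  P1: √((-0.041·111.32)² + (0.018·73.91)²) = √(20.83119 + 1.76991) = 4.754 km
  P2: √((-0.086·111.32)² + (-0.005·73.91)²) = √(91.65229 + 0.13657) = 9.581 km
  P3: √((-0.079·111.32)² + (0.008·73.91)²) = √(77.33936 + 0.34961) = 8.814 km
  P4: √((-0.035·111.32)² + (-0.030·73.91)²) = √(15.18037 + 4.91642) = 4.483 km
  → nearest: P4 (4.483 km)
Q3 at 48.383°N, 1.209°E:
  P1: √((0.008·111.32)² + (-0.008·73.91)²) = √(0.79310 + 0.34961) = 1.069 km
  P2: √((-0.037·111.32)² + (-0.031·73.91)²) = √(16.96484 + 5.24964) = 4.713 km
  P3: √((-0.030·111.32)² + (-0.018·73.91)²) = √(11.15293 + 1.76991) = 3.595 km
  P4: √((0.014·111.32)² + (-0.056·73.91)²) = √(2.42886 + 17.13099) = 4.423 km
  → nearest: P1 (1.069 km)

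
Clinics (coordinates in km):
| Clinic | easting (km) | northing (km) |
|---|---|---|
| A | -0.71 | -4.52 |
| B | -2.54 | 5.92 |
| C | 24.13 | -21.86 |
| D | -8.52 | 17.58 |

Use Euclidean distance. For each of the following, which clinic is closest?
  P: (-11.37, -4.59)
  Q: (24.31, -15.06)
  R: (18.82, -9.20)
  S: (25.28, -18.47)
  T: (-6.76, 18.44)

P at (-11.37, -4.59):
  A: 10.660 km
  B: 13.727 km
  C: 39.478 km
  D: 22.352 km
  → nearest: A (10.660 km)
Q at (24.31, -15.06):
  A: 27.149 km
  B: 34.075 km
  C: 6.802 km
  D: 46.294 km
  → nearest: C (6.802 km)
R at (18.82, -9.20):
  A: 20.083 km
  B: 26.170 km
  C: 13.728 km
  D: 38.271 km
  → nearest: C (13.728 km)
S at (25.28, -18.47):
  A: 29.497 km
  B: 36.998 km
  C: 3.580 km
  D: 49.417 km
  → nearest: C (3.580 km)
T at (-6.76, 18.44):
  A: 23.744 km
  B: 13.212 km
  C: 50.777 km
  D: 1.959 km
  → nearest: D (1.959 km)

P→A; Q→C; R→C; S→C; T→D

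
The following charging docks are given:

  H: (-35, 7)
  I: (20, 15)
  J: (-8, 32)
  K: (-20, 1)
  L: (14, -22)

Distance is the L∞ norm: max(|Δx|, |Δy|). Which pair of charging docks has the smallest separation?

H and K

Pairwise distances:
H–K: 15
H–J: 27
I–J: 28
J–K: 31
K–L: 34
I–L: 37
I–K: 40
H–L: 49
J–L: 54
H–I: 55
Closest pair: H–K at 15.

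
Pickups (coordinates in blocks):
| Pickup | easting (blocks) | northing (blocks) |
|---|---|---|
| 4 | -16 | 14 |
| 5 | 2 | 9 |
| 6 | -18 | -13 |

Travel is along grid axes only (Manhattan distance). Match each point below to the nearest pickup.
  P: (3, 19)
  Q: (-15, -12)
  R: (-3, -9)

P→5; Q→6; R→6

P at (3, 19):
  4: 24 blocks
  5: 11 blocks
  6: 53 blocks
  → nearest: 5 (11 blocks)
Q at (-15, -12):
  4: 27 blocks
  5: 38 blocks
  6: 4 blocks
  → nearest: 6 (4 blocks)
R at (-3, -9):
  4: 36 blocks
  5: 23 blocks
  6: 19 blocks
  → nearest: 6 (19 blocks)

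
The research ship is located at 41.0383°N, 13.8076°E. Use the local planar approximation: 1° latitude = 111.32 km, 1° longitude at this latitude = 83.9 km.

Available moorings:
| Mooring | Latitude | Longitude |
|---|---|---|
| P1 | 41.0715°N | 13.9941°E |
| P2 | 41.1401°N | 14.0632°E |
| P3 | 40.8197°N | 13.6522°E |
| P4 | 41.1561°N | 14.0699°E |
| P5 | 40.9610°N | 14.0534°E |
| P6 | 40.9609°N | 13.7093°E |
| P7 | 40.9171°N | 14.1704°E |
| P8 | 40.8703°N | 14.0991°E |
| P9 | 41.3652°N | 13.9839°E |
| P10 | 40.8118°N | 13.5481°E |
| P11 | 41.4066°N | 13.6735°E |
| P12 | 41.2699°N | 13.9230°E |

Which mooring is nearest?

Distances from 41.0383°N, 13.8076°E:
P1: √((0.0332·111.32)² + (0.1865·83.9)²) = √(13.659115 + 244.839562) = 16.0779 km
P2: √((0.1018·111.32)² + (0.2556·83.9)²) = √(128.422746 + 459.881163) = 24.2550 km
P3: √((-0.2186·111.32)² + (-0.1554·83.9)²) = √(592.170421 + 169.991009) = 27.6073 km
P4: √((0.1178·111.32)² + (0.2623·83.9)²) = √(171.963777 + 484.306729) = 25.6178 km
P5: √((-0.0773·111.32)² + (0.2458·83.9)²) = √(74.046645 + 425.292456) = 22.3459 km
P6: √((-0.0774·111.32)² + (-0.0983·83.9)²) = √(74.238351 + 68.019112) = 11.9272 km
P7: √((-0.1212·111.32)² + (0.3628·83.9)²) = √(182.033632 + 926.527851) = 33.2951 km
P8: √((-0.1680·111.32)² + (0.2915·83.9)²) = √(349.755827 + 598.137512) = 30.7879 km
P9: √((0.3269·111.32)² + (0.1763·83.9)²) = √(1324.269072 + 218.790543) = 39.2818 km
P10: √((-0.2265·111.32)² + (-0.2595·83.9)²) = √(635.744787 + 474.022161) = 33.3132 km
P11: √((0.3683·111.32)² + (-0.1341·83.9)²) = √(1680.930793 + 126.584776) = 42.5149 km
P12: √((0.2316·111.32)² + (0.1154·83.9)²) = √(664.696674 + 93.742286) = 27.5398 km
Minimum: P6 at 11.9272 km.

P6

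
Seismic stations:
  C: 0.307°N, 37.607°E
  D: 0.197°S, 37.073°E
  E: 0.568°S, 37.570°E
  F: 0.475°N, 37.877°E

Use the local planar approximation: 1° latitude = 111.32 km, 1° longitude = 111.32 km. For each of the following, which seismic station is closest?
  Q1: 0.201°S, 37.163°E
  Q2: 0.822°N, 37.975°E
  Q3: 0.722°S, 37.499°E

Q1→D; Q2→F; Q3→E

Q1 at 0.201°S, 37.163°E:
  C: √((0.508·111.32)² + (0.444·111.32)²) = √(3197.96584 + 2442.93738) = 75.106 km
  D: √((0.004·111.32)² + (-0.090·111.32)²) = √(0.19827 + 100.37635) = 10.029 km
  E: √((-0.367·111.32)² + (0.407·111.32)²) = √(1669.08527 + 2052.74600) = 61.007 km
  F: √((0.676·111.32)² + (0.714·111.32)²) = √(5662.91167 + 6317.46463) = 109.455 km
  → nearest: D (10.029 km)
Q2 at 0.822°N, 37.975°E:
  C: √((-0.515·111.32)² + (-0.368·111.32)²) = √(3286.70597 + 1678.19349) = 70.462 km
  D: √((-1.019·111.32)² + (-0.902·111.32)²) = √(12867.51737 + 10082.29663) = 151.492 km
  E: √((-1.390·111.32)² + (-0.405·111.32)²) = √(23942.85833 + 2032.62116) = 161.169 km
  F: √((-0.347·111.32)² + (-0.098·111.32)²) = √(1492.12547 + 119.01414) = 40.139 km
  → nearest: F (40.139 km)
Q3 at 0.722°S, 37.499°E:
  C: √((1.029·111.32)² + (0.108·111.32)²) = √(13121.30845 + 144.54195) = 115.177 km
  D: √((0.525·111.32)² + (-0.426·111.32)²) = √(3415.58425 + 2248.87643) = 75.263 km
  E: √((0.154·111.32)² + (0.071·111.32)²) = √(293.89205 + 62.46879) = 18.878 km
  F: √((1.197·111.32)² + (0.378·111.32)²) = √(17755.57316 + 1770.63887) = 139.736 km
  → nearest: E (18.878 km)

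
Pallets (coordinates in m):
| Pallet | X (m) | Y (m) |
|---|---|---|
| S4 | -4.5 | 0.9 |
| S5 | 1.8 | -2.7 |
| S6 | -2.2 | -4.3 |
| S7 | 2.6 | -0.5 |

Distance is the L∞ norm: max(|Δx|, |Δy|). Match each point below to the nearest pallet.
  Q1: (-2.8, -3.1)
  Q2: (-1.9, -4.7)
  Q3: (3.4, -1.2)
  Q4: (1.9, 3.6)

Q1 at (-2.8, -3.1):
  S4: 4.0000 m
  S5: 4.6000 m
  S6: 1.2000 m
  S7: 5.4000 m
  → nearest: S6 (1.2000 m)
Q2 at (-1.9, -4.7):
  S4: 5.6000 m
  S5: 3.7000 m
  S6: 0.4000 m
  S7: 4.5000 m
  → nearest: S6 (0.4000 m)
Q3 at (3.4, -1.2):
  S4: 7.9000 m
  S5: 1.6000 m
  S6: 5.6000 m
  S7: 0.8000 m
  → nearest: S7 (0.8000 m)
Q4 at (1.9, 3.6):
  S4: 6.4000 m
  S5: 6.3000 m
  S6: 7.9000 m
  S7: 4.1000 m
  → nearest: S7 (4.1000 m)

Q1→S6; Q2→S6; Q3→S7; Q4→S7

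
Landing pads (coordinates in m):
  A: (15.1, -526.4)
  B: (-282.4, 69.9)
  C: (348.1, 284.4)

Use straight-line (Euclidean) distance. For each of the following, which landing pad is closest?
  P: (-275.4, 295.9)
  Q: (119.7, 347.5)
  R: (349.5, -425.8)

P→B; Q→C; R→A

P at (-275.4, 295.9):
  A: √((290.5)² + (-822.3)²) = √(84390.250 + 676177.290) = 872.1 m
  B: √((-7.0)² + (-226.0)²) = √(49.000 + 51076.000) = 226.1 m
  C: √((623.5)² + (-11.5)²) = √(388752.250 + 132.250) = 623.6 m
  → nearest: B (226.1 m)
Q at (119.7, 347.5):
  A: √((-104.6)² + (-873.9)²) = √(10941.160 + 763701.210) = 880.1 m
  B: √((-402.1)² + (-277.6)²) = √(161684.410 + 77061.760) = 488.6 m
  C: √((228.4)² + (-63.1)²) = √(52166.560 + 3981.610) = 237.0 m
  → nearest: C (237.0 m)
R at (349.5, -425.8):
  A: √((-334.4)² + (-100.6)²) = √(111823.360 + 10120.360) = 349.2 m
  B: √((-631.9)² + (495.7)²) = √(399297.610 + 245718.490) = 803.1 m
  C: √((-1.4)² + (710.2)²) = √(1.960 + 504384.040) = 710.2 m
  → nearest: A (349.2 m)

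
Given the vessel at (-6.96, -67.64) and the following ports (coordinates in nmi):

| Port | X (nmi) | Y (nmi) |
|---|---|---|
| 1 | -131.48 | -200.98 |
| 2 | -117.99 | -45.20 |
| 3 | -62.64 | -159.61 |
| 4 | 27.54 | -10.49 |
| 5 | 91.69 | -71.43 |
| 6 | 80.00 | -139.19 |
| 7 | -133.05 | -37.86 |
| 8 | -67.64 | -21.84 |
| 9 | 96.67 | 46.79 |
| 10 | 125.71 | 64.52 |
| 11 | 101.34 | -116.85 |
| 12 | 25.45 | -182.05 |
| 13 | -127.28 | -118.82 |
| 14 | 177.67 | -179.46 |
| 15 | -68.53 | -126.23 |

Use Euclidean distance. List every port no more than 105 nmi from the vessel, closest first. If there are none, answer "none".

Distances from (-6.96, -67.64):
1: √((-124.52)² + (-133.34)²) = √(15505.2304 + 17779.5556) = 182.44 nmi
2: √((-111.03)² + (22.44)²) = √(12327.6609 + 503.5536) = 113.27 nmi
3: √((-55.68)² + (-91.97)²) = √(3100.2624 + 8458.4809) = 107.51 nmi
4: √((34.50)² + (57.15)²) = √(1190.2500 + 3266.1225) = 66.76 nmi
5: √((98.65)² + (-3.79)²) = √(9731.8225 + 14.3641) = 98.72 nmi
6: √((86.96)² + (-71.55)²) = √(7562.0416 + 5119.4025) = 112.61 nmi
7: √((-126.09)² + (29.78)²) = √(15898.6881 + 886.8484) = 129.56 nmi
8: √((-60.68)² + (45.80)²) = √(3682.0624 + 2097.6400) = 76.02 nmi
9: √((103.63)² + (114.43)²) = √(10739.1769 + 13094.2249) = 154.38 nmi
10: √((132.67)² + (132.16)²) = √(17601.3289 + 17466.2656) = 187.26 nmi
11: √((108.30)² + (-49.21)²) = √(11728.8900 + 2421.6241) = 118.96 nmi
12: √((32.41)² + (-114.41)²) = √(1050.4081 + 13089.6481) = 118.91 nmi
13: √((-120.32)² + (-51.18)²) = √(14476.9024 + 2619.3924) = 130.75 nmi
14: √((184.63)² + (-111.82)²) = √(34088.2369 + 12503.7124) = 215.85 nmi
15: √((-61.57)² + (-58.59)²) = √(3790.8649 + 3432.7881) = 84.99 nmi
Threshold 105 nmi: 4 (66.76 nmi), 8 (76.02 nmi), 15 (84.99 nmi), 5 (98.72 nmi) are within range.

4, 8, 15, 5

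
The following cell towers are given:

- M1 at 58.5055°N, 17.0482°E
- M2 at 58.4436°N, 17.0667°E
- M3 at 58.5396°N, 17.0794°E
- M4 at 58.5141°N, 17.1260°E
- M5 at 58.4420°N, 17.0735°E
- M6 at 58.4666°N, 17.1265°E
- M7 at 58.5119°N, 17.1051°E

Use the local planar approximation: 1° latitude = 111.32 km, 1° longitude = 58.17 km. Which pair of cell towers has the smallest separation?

M2 and M5

Pairwise distances:
M1–M2: 6.9742 km
M1–M3: 4.2076 km
M1–M4: 4.6258 km
M1–M5: 7.2204 km
M1–M6: 6.2847 km
M1–M7: 3.3857 km
M2–M3: 10.7122 km
M2–M4: 8.5727 km
M2–M5: 0.4338 km
M2–M6: 4.3192 km
M2–M7: 7.9245 km
M3–M4: 3.9250 km
M3–M5: 10.8703 km
M3–M6: 8.5758 km
M3–M7: 3.4268 km
M4–M5: 8.5875 km
M4–M6: 5.2878 km
M4–M7: 1.2402 km
M5–M6: 4.1236 km
M5–M7: 7.9954 km
M6–M7: 5.1942 km
Closest pair: M2–M5 at 0.4338 km.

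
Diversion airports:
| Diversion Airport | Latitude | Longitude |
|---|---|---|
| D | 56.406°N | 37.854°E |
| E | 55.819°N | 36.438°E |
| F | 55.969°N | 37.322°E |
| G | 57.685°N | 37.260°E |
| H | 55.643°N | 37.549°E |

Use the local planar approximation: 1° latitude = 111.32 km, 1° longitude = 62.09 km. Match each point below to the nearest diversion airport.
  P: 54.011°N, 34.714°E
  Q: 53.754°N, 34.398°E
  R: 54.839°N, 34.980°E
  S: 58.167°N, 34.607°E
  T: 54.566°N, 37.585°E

P→E; Q→E; R→E; S→G; T→H

P at 54.011°N, 34.714°E:
  D: √((2.395·111.32)² + (3.140·62.09)²) = √(71081.63861 + 38010.41540) = 330.291 km
  E: √((1.808·111.32)² + (1.724·62.09)²) = √(40508.22817 + 11458.23810) = 227.962 km
  F: √((1.958·111.32)² + (2.608·62.09)²) = √(47508.54942 + 26221.55808) = 271.533 km
  G: √((3.674·111.32)² + (2.546·62.09)²) = √(167272.55835 + 24989.64682) = 438.477 km
  H: √((1.632·111.32)² + (2.835·62.09)²) = √(33005.52948 + 30984.85343) = 252.963 km
  → nearest: E (227.962 km)
Q at 53.754°N, 34.398°E:
  D: √((2.652·111.32)² + (3.456·62.09)²) = √(87155.22628 + 46045.88106) = 364.967 km
  E: √((2.065·111.32)² + (2.040·62.09)²) = √(52842.88343 + 16043.66756) = 262.462 km
  F: √((2.215·111.32)² + (2.924·62.09)²) = √(60798.63885 + 32960.82370) = 306.202 km
  G: √((3.931·111.32)² + (2.862·62.09)²) = √(191492.81479 + 31577.85153) = 472.304 km
  H: √((1.889·111.32)² + (3.151·62.09)²) = √(44219.14196 + 38277.19689) = 287.222 km
  → nearest: E (262.462 km)
R at 54.839°N, 34.980°E:
  D: √((1.567·111.32)² + (2.874·62.09)²) = √(30428.76935 + 31843.21047) = 249.544 km
  E: √((0.980·111.32)² + (1.458·62.09)²) = √(11901.41356 + 8195.17756) = 141.762 km
  F: √((1.130·111.32)² + (2.342·62.09)²) = √(15823.52663 + 21145.45824) = 192.273 km
  G: √((2.846·111.32)² + (2.280·62.09)²) = √(100372.83407 + 20040.70585) = 347.007 km
  H: √((0.804·111.32)² + (2.569·62.09)²) = √(8010.47912 + 25443.18807) = 182.903 km
  → nearest: E (141.762 km)
S at 58.167°N, 34.607°E:
  D: √((-1.761·111.32)² + (3.247·62.09)²) = √(38429.53303 + 40645.07197) = 281.202 km
  E: √((-2.348·111.32)² + (1.831·62.09)²) = √(68319.16983 + 12924.68622) = 285.033 km
  F: √((-2.198·111.32)² + (2.715·62.09)²) = √(59868.96793 + 28417.31148) = 297.130 km
  G: √((-0.482·111.32)² + (2.653·62.09)²) = √(2878.99209 + 27134.24985) = 173.243 km
  H: √((-2.524·111.32)² + (2.942·62.09)²) = √(78945.08496 + 33367.88319) = 335.131 km
  → nearest: G (173.243 km)
T at 54.566°N, 37.585°E:
  D: √((1.840·111.32)² + (0.269·62.09)²) = √(41954.83731 + 278.96382) = 205.509 km
  E: √((1.253·111.32)² + (-1.147·62.09)²) = √(19455.77510 + 5071.89385) = 156.613 km
  F: √((1.403·111.32)² + (-0.263·62.09)²) = √(24392.80463 + 266.65812) = 157.033 km
  G: √((3.119·111.32)² + (-0.325·62.09)²) = √(120552.75640 + 407.20213) = 347.793 km
  H: √((1.077·111.32)² + (-0.036·62.09)²) = √(14374.00534 + 4.99630) = 119.912 km
  → nearest: H (119.912 km)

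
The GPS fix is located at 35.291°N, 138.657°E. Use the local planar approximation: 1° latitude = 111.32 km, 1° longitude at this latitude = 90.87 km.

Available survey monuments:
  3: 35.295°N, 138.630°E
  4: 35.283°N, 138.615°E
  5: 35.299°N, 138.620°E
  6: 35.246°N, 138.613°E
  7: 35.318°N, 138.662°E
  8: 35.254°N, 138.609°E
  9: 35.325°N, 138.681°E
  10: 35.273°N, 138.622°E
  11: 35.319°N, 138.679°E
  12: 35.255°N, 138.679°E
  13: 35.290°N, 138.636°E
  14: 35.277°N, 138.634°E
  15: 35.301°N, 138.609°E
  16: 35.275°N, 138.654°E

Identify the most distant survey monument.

6

Distances from 35.291°N, 138.657°E:
3: 2.494 km
4: 3.919 km
5: 3.478 km
6: 6.409 km
7: 3.040 km
8: 5.999 km
9: 4.368 km
10: 3.759 km
11: 3.703 km
12: 4.478 km
13: 1.912 km
14: 2.607 km
15: 4.502 km
16: 1.802 km
Maximum: 6 at 6.409 km.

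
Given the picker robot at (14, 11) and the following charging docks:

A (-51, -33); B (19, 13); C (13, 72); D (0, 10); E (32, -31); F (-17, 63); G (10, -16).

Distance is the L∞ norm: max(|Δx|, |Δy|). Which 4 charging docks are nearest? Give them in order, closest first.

B, D, G, E

Distances from (14, 11):
A: max(|-65|, |-44|) = 65
B: max(|5|, |2|) = 5
C: max(|-1|, |61|) = 61
D: max(|-14|, |-1|) = 14
E: max(|18|, |-42|) = 42
F: max(|-31|, |52|) = 52
G: max(|-4|, |-27|) = 27
Sorted: B (5) < D (14) < G (27) < E (42) < F (52) < C (61) < …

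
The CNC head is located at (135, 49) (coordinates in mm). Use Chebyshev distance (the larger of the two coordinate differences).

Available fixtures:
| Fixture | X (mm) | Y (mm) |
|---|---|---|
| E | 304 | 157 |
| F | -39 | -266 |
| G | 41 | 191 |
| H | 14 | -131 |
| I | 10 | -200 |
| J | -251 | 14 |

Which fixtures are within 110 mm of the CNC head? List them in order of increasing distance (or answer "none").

none

Distances from (135, 49):
E: max(|169|, |108|) = 169 mm
F: max(|-174|, |-315|) = 315 mm
G: max(|-94|, |142|) = 142 mm
H: max(|-121|, |-180|) = 180 mm
I: max(|-125|, |-249|) = 249 mm
J: max(|-386|, |-35|) = 386 mm
Threshold 110 mm: none within range.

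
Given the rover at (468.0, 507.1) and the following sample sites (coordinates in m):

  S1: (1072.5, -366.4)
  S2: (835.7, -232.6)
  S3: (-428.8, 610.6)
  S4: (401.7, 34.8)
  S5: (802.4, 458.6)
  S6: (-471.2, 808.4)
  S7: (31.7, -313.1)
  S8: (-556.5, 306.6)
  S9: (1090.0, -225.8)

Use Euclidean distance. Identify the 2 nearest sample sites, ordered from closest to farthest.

S5, S4

Distances from (468.0, 507.1):
S1: √((604.5)² + (-873.5)²) = √(365420.250 + 763002.250) = 1062.3 m
S2: √((367.7)² + (-739.7)²) = √(135203.290 + 547156.090) = 826.1 m
S3: √((-896.8)² + (103.5)²) = √(804250.240 + 10712.250) = 902.8 m
S4: √((-66.3)² + (-472.3)²) = √(4395.690 + 223067.290) = 476.9 m
S5: √((334.4)² + (-48.5)²) = √(111823.360 + 2352.250) = 337.9 m
S6: √((-939.2)² + (301.3)²) = √(882096.640 + 90781.690) = 986.3 m
S7: √((-436.3)² + (-820.2)²) = √(190357.690 + 672728.040) = 929.0 m
S8: √((-1024.5)² + (-200.5)²) = √(1049600.250 + 40200.250) = 1043.9 m
S9: √((622.0)² + (-732.9)²) = √(386884.000 + 537142.410) = 961.3 m
Sorted: S5 (337.9 m) < S4 (476.9 m) < S2 (826.1 m) < S3 (902.8 m) < …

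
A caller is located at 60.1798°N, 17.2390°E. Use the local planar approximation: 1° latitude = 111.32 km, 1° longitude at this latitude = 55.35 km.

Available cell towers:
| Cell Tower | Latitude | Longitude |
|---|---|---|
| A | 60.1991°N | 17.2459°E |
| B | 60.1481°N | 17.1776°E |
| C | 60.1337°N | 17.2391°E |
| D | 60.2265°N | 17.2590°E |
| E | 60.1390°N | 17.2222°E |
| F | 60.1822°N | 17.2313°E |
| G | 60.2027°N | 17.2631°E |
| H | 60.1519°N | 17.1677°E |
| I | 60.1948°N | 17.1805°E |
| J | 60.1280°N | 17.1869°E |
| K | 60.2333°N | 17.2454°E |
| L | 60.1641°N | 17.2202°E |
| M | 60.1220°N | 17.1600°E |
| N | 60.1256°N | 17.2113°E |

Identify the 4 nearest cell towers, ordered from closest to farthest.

Distances from 60.1798°N, 17.2390°E:
A: √((0.0193·111.32)² + (0.0069·55.35)²) = √(4.615949 + 0.145859) = 2.1822 km
B: √((-0.0317·111.32)² + (-0.0614·55.35)²) = √(12.452740 + 11.549734) = 4.8992 km
C: √((-0.0461·111.32)² + (0.0001·55.35)²) = √(26.335905 + 0.000031) = 5.1319 km
D: √((0.0467·111.32)² + (0.0200·55.35)²) = √(27.025899 + 1.225449) = 5.3152 km
E: √((-0.0408·111.32)² + (-0.0168·55.35)²) = √(20.628456 + 0.864677) = 4.6361 km
F: √((0.0024·111.32)² + (-0.0077·55.35)²) = √(0.071379 + 0.181642) = 0.5030 km
G: √((0.0229·111.32)² + (0.0241·55.35)²) = √(6.498563 + 1.779383) = 2.8771 km
H: √((-0.0279·111.32)² + (-0.0713·55.35)²) = √(9.646168 + 15.574507) = 5.0220 km
I: √((0.0150·111.32)² + (-0.0585·55.35)²) = √(2.788232 + 10.484482) = 3.6432 km
J: √((-0.0518·111.32)² + (-0.0521·55.35)²) = √(33.251092 + 8.315928) = 6.4472 km
K: √((0.0535·111.32)² + (0.0064·55.35)²) = √(35.469410 + 0.125486) = 5.9661 km
L: √((-0.0157·111.32)² + (-0.0188·55.35)²) = √(3.054539 + 1.082807) = 2.0340 km
M: √((-0.0578·111.32)² + (-0.0790·55.35)²) = √(41.400165 + 19.120068) = 7.7795 km
N: √((-0.0542·111.32)² + (-0.0277·55.35)²) = √(36.403653 + 2.350687) = 6.2253 km
Sorted: F (0.5030 km) < L (2.0340 km) < A (2.1822 km) < G (2.8771 km) < I (3.6432 km) < E (4.6361 km) < …

F, L, A, G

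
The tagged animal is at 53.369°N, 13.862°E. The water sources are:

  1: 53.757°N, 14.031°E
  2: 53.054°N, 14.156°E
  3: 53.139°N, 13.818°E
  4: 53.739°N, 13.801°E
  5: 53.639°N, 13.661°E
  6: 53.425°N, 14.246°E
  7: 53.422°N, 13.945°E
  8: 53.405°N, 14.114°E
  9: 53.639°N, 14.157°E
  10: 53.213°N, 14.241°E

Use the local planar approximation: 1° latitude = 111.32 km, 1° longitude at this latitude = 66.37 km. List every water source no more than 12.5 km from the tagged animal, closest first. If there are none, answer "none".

Distances from 53.369°N, 13.862°E:
1: √((0.388·111.32)² + (0.169·66.37)²) = √(1865.56269 + 125.81055) = 44.625 km
2: √((-0.315·111.32)² + (0.294·66.37)²) = √(1229.61033 + 380.74858) = 40.129 km
3: √((-0.230·111.32)² + (-0.044·66.37)²) = √(655.54433 + 8.52804) = 25.770 km
4: √((0.370·111.32)² + (-0.061·66.37)²) = √(1696.48429 + 16.39092) = 41.387 km
5: √((0.270·111.32)² + (-0.201·66.37)²) = √(903.38718 + 177.96547) = 32.884 km
6: √((0.056·111.32)² + (0.384·66.37)²) = √(38.86176 + 649.54027) = 26.237 km
7: √((0.053·111.32)² + (0.083·66.37)²) = √(34.80953 + 30.34589) = 8.072 km
8: √((0.036·111.32)² + (0.252·66.37)²) = √(16.06022 + 279.73365) = 17.199 km
9: √((0.270·111.32)² + (0.295·66.37)²) = √(903.38718 + 383.34311) = 35.871 km
10: √((-0.156·111.32)² + (0.379·66.37)²) = √(301.57518 + 632.73529) = 30.566 km
Threshold 12.5 km: 7 (8.072 km) is within range.

7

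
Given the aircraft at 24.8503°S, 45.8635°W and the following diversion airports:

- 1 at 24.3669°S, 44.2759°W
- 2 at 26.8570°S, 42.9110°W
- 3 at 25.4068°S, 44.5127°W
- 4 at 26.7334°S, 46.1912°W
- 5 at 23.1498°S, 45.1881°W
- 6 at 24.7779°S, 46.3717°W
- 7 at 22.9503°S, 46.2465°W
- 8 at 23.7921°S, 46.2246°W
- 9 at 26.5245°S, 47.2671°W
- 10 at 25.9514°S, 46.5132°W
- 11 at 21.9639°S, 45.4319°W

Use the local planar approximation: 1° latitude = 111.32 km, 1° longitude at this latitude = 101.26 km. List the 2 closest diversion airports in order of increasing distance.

6, 8

Distances from 24.8503°S, 45.8635°W:
1: 169.5277 km
2: 373.2082 km
3: 150.1568 km
4: 212.2368 km
5: 201.2752 km
6: 52.0876 km
7: 215.0342 km
8: 123.3433 km
9: 234.3822 km
10: 139.1138 km
11: 324.2726 km
Sorted: 6 (52.0876 km) < 8 (123.3433 km) < 10 (139.1138 km) < 3 (150.1568 km) < …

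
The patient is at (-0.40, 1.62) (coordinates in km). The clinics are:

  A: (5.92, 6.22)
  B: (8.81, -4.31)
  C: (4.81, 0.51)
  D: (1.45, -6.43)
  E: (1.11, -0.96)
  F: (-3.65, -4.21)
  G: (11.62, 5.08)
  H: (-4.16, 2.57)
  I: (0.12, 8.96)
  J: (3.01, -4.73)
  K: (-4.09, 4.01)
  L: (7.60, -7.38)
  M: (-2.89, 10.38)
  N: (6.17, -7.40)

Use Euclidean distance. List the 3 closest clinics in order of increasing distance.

E, H, K

Distances from (-0.40, 1.62):
A: √((6.32)² + (4.60)²) = √(39.9424 + 21.1600) = 7.82 km
B: √((9.21)² + (-5.93)²) = √(84.8241 + 35.1649) = 10.95 km
C: √((5.21)² + (-1.11)²) = √(27.1441 + 1.2321) = 5.33 km
D: √((1.85)² + (-8.05)²) = √(3.4225 + 64.8025) = 8.26 km
E: √((1.51)² + (-2.58)²) = √(2.2801 + 6.6564) = 2.99 km
F: √((-3.25)² + (-5.83)²) = √(10.5625 + 33.9889) = 6.67 km
G: √((12.02)² + (3.46)²) = √(144.4804 + 11.9716) = 12.51 km
H: √((-3.76)² + (0.95)²) = √(14.1376 + 0.9025) = 3.88 km
I: √((0.52)² + (7.34)²) = √(0.2704 + 53.8756) = 7.36 km
J: √((3.41)² + (-6.35)²) = √(11.6281 + 40.3225) = 7.21 km
K: √((-3.69)² + (2.39)²) = √(13.6161 + 5.7121) = 4.40 km
L: √((8.00)² + (-9.00)²) = √(64.0000 + 81.0000) = 12.04 km
M: √((-2.49)² + (8.76)²) = √(6.2001 + 76.7376) = 9.11 km
N: √((6.57)² + (-9.02)²) = √(43.1649 + 81.3604) = 11.16 km
Sorted: E (2.99 km) < H (3.88 km) < K (4.40 km) < C (5.33 km) < F (6.67 km) < …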